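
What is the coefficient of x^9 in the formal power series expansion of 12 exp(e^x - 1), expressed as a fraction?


exp(e^x - 1) is the exponential generating function for the Bell numbers Bell_k: exp(e^x - 1) = sum_{k>=0} Bell_k x^k / k!.
So the coefficient of x^9 in 12 exp(e^x - 1) is 12 Bell_9 / 9!.
Computing: Bell_9 = 21147 and 9! = 362880, giving
12 * 21147/362880 = 1007/1440.

1007/1440


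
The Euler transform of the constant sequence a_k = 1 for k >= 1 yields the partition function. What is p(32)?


The Euler transform converts the sequence a_k = 1 into the number of integer partitions.
Using the recurrence or dynamic programming:
p(32) = 8349

8349


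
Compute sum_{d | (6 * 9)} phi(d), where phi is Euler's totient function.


First, 6 * 9 = 54. One classical identity is sum_{d | n} phi(d) = n (each k in [1, n] has a unique gcd with n, and among the k's with gcd(k, n) = n/d there are phi(d) of them). So the sum equals 54. We also verify directly:
Divisors of 54: 1, 2, 3, 6, 9, 18, 27, 54.
phi values: 1, 1, 2, 2, 6, 6, 18, 18.
Sum = 54.

54


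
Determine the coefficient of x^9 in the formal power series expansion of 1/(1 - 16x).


The geometric series identity gives 1/(1 - c x) = sum_{k>=0} c^k x^k, so the coefficient of x^k is c^k.
Here c = 16 and k = 9.
Computing: 16^9 = 68719476736

68719476736


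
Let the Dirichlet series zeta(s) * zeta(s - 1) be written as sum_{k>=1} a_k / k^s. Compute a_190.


Convolution gives a_k = sum_{d | k} d * 1 = sum_{d | k} d = sigma(k), the sum of positive divisors of k.
For k = 190, the divisors are 1, 2, 5, 10, 19, 38, 95, 190, so
sigma(190) = 1 + 2 + 5 + 10 + 19 + 38 + 95 + 190 = 360.

360


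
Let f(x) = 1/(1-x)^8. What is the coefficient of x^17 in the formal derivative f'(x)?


Differentiate: d/dx [ 1/(1-x)^r ] = r / (1-x)^(r+1).
Here r = 8, so f'(x) = 8 / (1-x)^9.
The expansion of 1/(1-x)^(r+1) has coefficient of x^n equal to C(n+r, r).
So the coefficient of x^17 in f'(x) is
8 * C(25, 8) = 8 * 1081575 = 8652600

8652600


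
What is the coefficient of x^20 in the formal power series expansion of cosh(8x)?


The Maclaurin series is cosh(t) = sum_{m>=0} t^(2m) / (2m)!, so substituting t = 8x, only even powers of x are nonzero, with coefficient of x^(2m) equal to 8^(2m) / (2m)!.
For x^20 the coefficient is 8^20/20! = 1152921504606846976/2432902008176640000 = 4398046511104/9280784638125.

4398046511104/9280784638125


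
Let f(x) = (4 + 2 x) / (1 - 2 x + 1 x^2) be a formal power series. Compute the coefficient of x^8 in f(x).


Write f(x) = sum_{k>=0} a_k x^k. Multiplying both sides by 1 - 2 x + 1 x^2 gives
(1 - 2 x + 1 x^2) sum_{k>=0} a_k x^k = 4 + 2 x.
Matching coefficients:
 x^0: a_0 = 4
 x^1: a_1 - 2 a_0 = 2  =>  a_1 = 2*4 + 2 = 10
 x^k (k >= 2): a_k = 2 a_{k-1} - 1 a_{k-2}.
Iterating: a_2 = 16, a_3 = 22, a_4 = 28, a_5 = 34, a_6 = 40, a_7 = 46, a_8 = 52.
So the coefficient of x^8 is 52.

52


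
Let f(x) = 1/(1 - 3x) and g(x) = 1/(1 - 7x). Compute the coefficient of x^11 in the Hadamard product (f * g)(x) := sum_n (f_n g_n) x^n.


f has coefficients f_k = 3^k and g has coefficients g_k = 7^k, so the Hadamard product has coefficient (f*g)_k = 3^k * 7^k = 21^k.
For k = 11: 21^11 = 350277500542221.

350277500542221


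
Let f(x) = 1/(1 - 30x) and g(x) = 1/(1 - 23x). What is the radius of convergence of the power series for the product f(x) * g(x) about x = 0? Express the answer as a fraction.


The radius of 1/(1 - 30x) is 1/30 (nearest singularity at x = 1/30), and the radius of 1/(1 - 23x) is 1/23.
The product f(x)*g(x) = 1/((1 - 30x)(1 - 23x)) has singularities at both 1/30 and 1/23, so its radius of convergence is the distance to the nearest one:
min(1/30, 1/23) = 1/30.

1/30


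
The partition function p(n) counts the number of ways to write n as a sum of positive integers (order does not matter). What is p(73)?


Using the generating function prod_{k>=1} 1/(1-x^k), we compute p(73).
By dynamic programming over parts 1 through 73:
p(73) = 6185689

6185689


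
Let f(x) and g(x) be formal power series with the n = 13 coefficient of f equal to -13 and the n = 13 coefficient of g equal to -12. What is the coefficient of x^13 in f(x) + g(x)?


Addition of formal power series is termwise.
The coefficient of x^13 in f + g = -13 + -12
= -25

-25


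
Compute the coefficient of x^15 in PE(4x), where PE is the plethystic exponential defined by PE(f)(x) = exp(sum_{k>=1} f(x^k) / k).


With f(x) = 4x, the exponent is sum_{k>=1} 4 x^k / k = 4 * (-ln(1 - x)). Exponentiating:
PE(4x) = exp(-4 ln(1 - x)) = 1/(1 - x)^4.
By the negative binomial expansion, [x^n] 1/(1 - x)^4 = C(n + 3, 3).
For n = 15: C(18, 3) = 816.

816


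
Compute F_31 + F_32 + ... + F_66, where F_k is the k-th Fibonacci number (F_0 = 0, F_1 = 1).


Use the identity sum_{k=0}^{N} F_k = F_{N+2} - 1 (which follows from F_{k+2} - F_{k+1} = F_k). Then
sum_{k=31}^{66} F_k = (F_{68} - 1) - (F_{32} - 1) = F_{68} - F_{32}.
Computing: F_{68} = 72723460248141, F_{32} = 2178309, so
Sum = 72723460248141 - 2178309 = 72723458069832.

72723458069832


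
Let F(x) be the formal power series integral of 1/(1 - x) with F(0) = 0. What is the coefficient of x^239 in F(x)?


1/(1 - x) = sum_{k>=0} x^k. Integrating termwise and using F(0) = 0 gives
F(x) = sum_{k>=0} x^(k+1) / (k+1) = sum_{m>=1} x^m / m = -ln(1 - x).
So the coefficient of x^239 is 1/239 = 1/239.

1/239


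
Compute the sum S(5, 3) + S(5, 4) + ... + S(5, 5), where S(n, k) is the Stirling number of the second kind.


By definition, S(n, k) counts partitions of an n-set into exactly k nonempty blocks.
Computing row n = 5 for k = 3..5:
S(5, k): 25, 10, 1
Sum = 36.

36


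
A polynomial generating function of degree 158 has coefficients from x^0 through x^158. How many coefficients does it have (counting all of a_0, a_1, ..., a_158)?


A polynomial of degree 158 takes the form a_0 + a_1 x + ... + a_158 x^158.
The number of coefficients is 158 + 1 = 159.

159


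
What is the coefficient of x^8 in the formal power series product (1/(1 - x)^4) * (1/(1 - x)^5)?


Combine the factors: (1/(1 - x)^4) * (1/(1 - x)^5) = 1/(1 - x)^9.
Then use 1/(1 - x)^r = sum_{k>=0} C(k + r - 1, r - 1) x^k with r = 9 and k = 8:
C(16, 8) = 12870.

12870


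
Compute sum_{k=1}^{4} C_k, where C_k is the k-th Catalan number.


C_1 through C_4: 1, 2, 5, 14
Sum = 1 + 2 + 5 + 14
= 22

22


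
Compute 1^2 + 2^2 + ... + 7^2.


This power sum has a closed form given by Faulhaber's formula
sum_{k=1}^{m} k^p = (1 / (p + 1)) * sum_{j=0}^{p} C(p + 1, j) B_j m^(p + 1 - j),
but for small m direct computation is fastest:
1 + 4 + 9 + 16 + 25 + 36 + 49 = 140.

140


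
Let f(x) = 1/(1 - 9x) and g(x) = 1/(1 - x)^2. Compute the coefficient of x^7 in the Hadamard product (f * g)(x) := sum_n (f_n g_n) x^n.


f has coefficients f_k = 9^k. For g = 1/(1 - x)^2 the coefficient is g_k = C(k + 1, 1) = k + 1. The Hadamard coefficient is (f * g)_k = 9^k * (k + 1).
For k = 7: 9^7 * 8 = 4782969 * 8 = 38263752.

38263752


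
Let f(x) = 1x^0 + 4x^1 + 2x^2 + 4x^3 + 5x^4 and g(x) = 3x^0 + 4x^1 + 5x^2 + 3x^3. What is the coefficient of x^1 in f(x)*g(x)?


Cauchy product at x^1:
1*4 + 4*3
= 16

16


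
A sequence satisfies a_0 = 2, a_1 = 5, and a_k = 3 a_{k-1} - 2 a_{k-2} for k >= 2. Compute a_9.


The characteristic equation is t^2 - 3 t + 2 = 0, with roots r_1 = 2 and r_2 = 1 (so c_1 = r_1 + r_2, c_2 = -r_1 r_2 as required).
One can use the closed form a_n = A r_1^n + B r_2^n, but direct iteration is more reliable:
a_0 = 2, a_1 = 5, a_2 = 11, a_3 = 23, a_4 = 47, a_5 = 95, a_6 = 191, a_7 = 383, a_8 = 767, a_9 = 1535.
So a_9 = 1535.

1535


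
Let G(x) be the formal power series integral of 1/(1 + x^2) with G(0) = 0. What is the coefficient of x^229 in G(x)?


1/(1 + x^2) = sum_{j>=0} (-1)^j x^(2j). Integrating termwise with G(0) = 0:
G(x) = sum_{j>=0} (-1)^j x^(2j+1) / (2j+1) = arctan(x).
Only odd powers are nonzero. For x^229 write 229 = 2*114 + 1, giving
(-1)^114 / 229 = 1/229 = 1/229.

1/229


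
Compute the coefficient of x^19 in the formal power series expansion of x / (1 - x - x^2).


Let f(x) = sum_{k>=0} a_k x^k. Multiplying f(x) * (1 - x - x^2) = x and matching coefficients gives a_0 = 0, a_1 = 1, and a_k = a_{k-1} + a_{k-2} for k >= 2. These are the Fibonacci numbers F_k.
Iterating from F_0 = 0, F_1 = 1:
F_0=0, F_1=1, F_2=1, F_3=2, F_4=3, F_5=5, F_6=8, F_7=13, F_8=21, F_9=34, ...
F_19 = 4181.

4181


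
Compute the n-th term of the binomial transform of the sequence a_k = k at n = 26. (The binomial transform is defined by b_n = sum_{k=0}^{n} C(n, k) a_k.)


With a_k = k, b_n = sum_{k=0}^{n} C(n, k) k. Using k * C(n, k) = n * C(n-1, k-1) gives b_n = n * sum_{k>=1} C(n-1, k-1) = n * 2^(n-1).
For n = 26: 26 * 2^25 = 26 * 33554432 = 872415232.

872415232


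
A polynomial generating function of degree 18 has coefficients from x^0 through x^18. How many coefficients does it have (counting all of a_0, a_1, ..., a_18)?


A polynomial of degree 18 takes the form a_0 + a_1 x + ... + a_18 x^18.
The number of coefficients is 18 + 1 = 19.

19


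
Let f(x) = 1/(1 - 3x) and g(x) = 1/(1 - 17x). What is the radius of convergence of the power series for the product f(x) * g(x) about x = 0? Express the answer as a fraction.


The radius of 1/(1 - 3x) is 1/3 (nearest singularity at x = 1/3), and the radius of 1/(1 - 17x) is 1/17.
The product f(x)*g(x) = 1/((1 - 3x)(1 - 17x)) has singularities at both 1/3 and 1/17, so its radius of convergence is the distance to the nearest one:
min(1/3, 1/17) = 1/17.

1/17


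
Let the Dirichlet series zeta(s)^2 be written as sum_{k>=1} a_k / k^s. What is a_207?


The Dirichlet convolution of the constant function 1 with itself gives (1 * 1)(k) = sum_{d | k} 1 = d(k), the number of positive divisors of k.
Since zeta(s) = sum_{k>=1} 1/k^s, we have zeta(s)^2 = sum_{k>=1} d(k)/k^s, so a_k = d(k).
For k = 207: the divisors are 1, 3, 9, 23, 69, 207.
Count = 6.

6


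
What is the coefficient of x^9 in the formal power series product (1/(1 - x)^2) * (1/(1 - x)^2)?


Combine the factors: (1/(1 - x)^2) * (1/(1 - x)^2) = 1/(1 - x)^4.
Then use 1/(1 - x)^r = sum_{k>=0} C(k + r - 1, r - 1) x^k with r = 4 and k = 9:
C(12, 3) = 220.

220


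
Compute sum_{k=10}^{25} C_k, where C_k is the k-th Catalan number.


C_10 through C_25: 16796, 58786, 208012, 742900, 2674440, 9694845, 35357670, 129644790, 477638700, 1767263190, 6564120420, 24466267020, 91482563640, 343059613650, 1289904147324, 4861946401452
Sum = 16796 + 58786 + 208012 + 742900 + 2674440 + 9694845 + 35357670 + 129644790 + 477638700 + 1767263190 + 6564120420 + 24466267020 + 91482563640 + 343059613650 + 1289904147324 + 4861946401452
= 6619846413635

6619846413635


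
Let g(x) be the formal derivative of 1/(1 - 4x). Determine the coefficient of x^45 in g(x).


Differentiate termwise: d/dx sum_{k>=0} 4^k x^k = sum_{k>=1} k 4^k x^(k-1) = sum_{j>=0} (j+1) 4^(j+1) x^j.
Equivalently, d/dx [1/(1 - 4x)] = 4/(1 - 4x)^2.
For j = 45: 46 * 4^46 = 46 * 4951760157141521099596496896 = 227780967228509970581438857216.

227780967228509970581438857216


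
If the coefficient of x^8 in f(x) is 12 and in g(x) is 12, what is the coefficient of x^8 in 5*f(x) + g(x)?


Scalar multiplication scales coefficients: 5 * 12 = 60.
Then add the g coefficient: 60 + 12
= 72

72


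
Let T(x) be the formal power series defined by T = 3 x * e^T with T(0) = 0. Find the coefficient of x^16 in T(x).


Apply the Lagrange inversion formula: if T = 3 x * phi(T) with phi(t) = e^t, then
[x^n] T = 3^n * (1/n) [t^(n-1)] phi(t)^n = 3^n * (1/n) [t^(n-1)] e^(n t) = 3^n * (1/n) * n^(n-1) / (n-1)! = 3^n * n^(n-1) / n!.
When c = 1 this is the Cayley count of rooted labeled trees on n vertices, divided by n!.
For n = 16: 3^16 * 16^15 / 16! = 43046721 * 1152921504606846976/20922789888000 = 2077601987473440768/875875.

2077601987473440768/875875


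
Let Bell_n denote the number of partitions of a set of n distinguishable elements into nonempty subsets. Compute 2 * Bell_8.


Bell_8 can be computed from the Bell triangle or from Dobinski's identity Bell_n = (1/e) * sum_{k>=0} k^n / k!.
Computing Bell_8 = 4140.
Then 2 * 4140 = 8280.

8280


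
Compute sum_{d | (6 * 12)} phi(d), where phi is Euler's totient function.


First, 6 * 12 = 72. One classical identity is sum_{d | n} phi(d) = n (each k in [1, n] has a unique gcd with n, and among the k's with gcd(k, n) = n/d there are phi(d) of them). So the sum equals 72. We also verify directly:
Divisors of 72: 1, 2, 3, 4, 6, 8, 9, 12, 18, 24, 36, 72.
phi values: 1, 1, 2, 2, 2, 4, 6, 4, 6, 8, 12, 24.
Sum = 72.

72


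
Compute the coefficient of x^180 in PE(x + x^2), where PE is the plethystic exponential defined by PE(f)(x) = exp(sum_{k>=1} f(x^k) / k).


With f(x) = x + x^2, the exponent is sum_{k>=1} (x^k + x^(2k)) / k = -ln(1 - x) - ln(1 - x^2). Exponentiating:
PE(x + x^2) = 1 / ((1 - x)(1 - x^2)).
This is the generating function for partitions of n into parts of size 1 or 2. The number of 2's can be any j in 0..90, and the rest are 1's, so
[x^180] = floor(180/2) + 1 = 91.

91


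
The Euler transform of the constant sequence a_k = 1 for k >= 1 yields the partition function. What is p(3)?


The Euler transform converts the sequence a_k = 1 into the number of integer partitions.
Using the recurrence or dynamic programming:
p(3) = 3

3


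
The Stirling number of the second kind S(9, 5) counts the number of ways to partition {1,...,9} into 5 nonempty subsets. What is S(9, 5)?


Using the explicit formula S(n,k) = (1/k!) sum_{j=0}^{k} (-1)^(k-j) C(k,j) j^n:
S(9, 5) = 6951
Equivalently, S(n,k) is n! times the coefficient of x^n in the EGF (e^x - 1)^k / k!.

6951


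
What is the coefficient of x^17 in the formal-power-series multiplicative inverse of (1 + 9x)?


The inverse is 1/(1 + 9x). Apply the geometric identity 1/(1 - y) = sum_{k>=0} y^k with y = -9x:
1/(1 + 9x) = sum_{k>=0} (-9)^k x^k.
So the coefficient of x^17 is (-9)^17 = -16677181699666569.

-16677181699666569


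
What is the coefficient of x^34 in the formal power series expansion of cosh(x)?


The Maclaurin series is cosh(t) = sum_{m>=0} t^(2m) / (2m)!, so substituting t = x, only even powers of x are nonzero, with coefficient of x^(2m) equal to 1 / (2m)!.
For x^34 the coefficient is 1/34! = 1/295232799039604140847618609643520000000 = 1/295232799039604140847618609643520000000.

1/295232799039604140847618609643520000000


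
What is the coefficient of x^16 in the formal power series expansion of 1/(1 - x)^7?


The negative binomial / multiset identity is
1/(1 - x)^r = sum_{k>=0} C(k + r - 1, r - 1) x^k.
Here r = 7 and k = 16, so the coefficient is
C(16 + 6, 6) = C(22, 6)
= 74613

74613


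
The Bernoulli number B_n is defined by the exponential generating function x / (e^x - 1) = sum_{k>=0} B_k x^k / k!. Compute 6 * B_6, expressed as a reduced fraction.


Bernoulli numbers can also be computed recursively via B_0 = 1 and sum_{j=0}^{m} C(m+1, j) B_j = 0 for m >= 1. Odd-index Bernoulli numbers vanish for k >= 3.
Computing B_6 = 1/42, so 6 * B_6 = 6 * 1/42 = 1/7.

1/7


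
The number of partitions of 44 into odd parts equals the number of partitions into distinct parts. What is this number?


Computing partitions of 44 into odd parts (1, 3, 5, ...):
Using the generating function prod_{k>=0} 1/(1-x^(2k+1)),
the count is 1816

1816


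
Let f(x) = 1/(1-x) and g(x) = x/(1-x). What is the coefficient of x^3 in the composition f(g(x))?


First simplify the composition: f(g(x)) = 1/(1 - x/(1-x)) = (1-x)/((1-x) - x) = (1-x)/(1-2x).
Now extract the coefficient. Write (1-x)/(1-2x) = 1/(1-2x) - x/(1-2x).
The coefficient of x^n in 1/(1-2x) is 2^n, and in x/(1-2x) is 2^(n-1) (for n >= 1).
So the coefficient of x^3 is 2^3 - 2^2 = 8 - 4 = 4.

4


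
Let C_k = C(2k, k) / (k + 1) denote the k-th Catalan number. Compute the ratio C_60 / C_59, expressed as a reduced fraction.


Using C_k = (2k)! / (k! (k+1)!), the ratio C_{k+1}/C_k simplifies to
C_{k+1}/C_k = [(2k+2)! / ((k+1)! (k+2)!)] * [k! (k+1)! / (2k)!]
 = (2k+2)(2k+1) / ((k+1)(k+2)) = 2(2k+1) / (k+2).
For k = 59: 2(2*59 + 1) / (59 + 2) = 238/61 = 238/61.

238/61


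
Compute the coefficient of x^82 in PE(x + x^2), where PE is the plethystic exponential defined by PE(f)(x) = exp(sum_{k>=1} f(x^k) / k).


With f(x) = x + x^2, the exponent is sum_{k>=1} (x^k + x^(2k)) / k = -ln(1 - x) - ln(1 - x^2). Exponentiating:
PE(x + x^2) = 1 / ((1 - x)(1 - x^2)).
This is the generating function for partitions of n into parts of size 1 or 2. The number of 2's can be any j in 0..41, and the rest are 1's, so
[x^82] = floor(82/2) + 1 = 42.

42


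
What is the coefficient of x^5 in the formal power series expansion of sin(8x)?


The Maclaurin series is sin(t) = sum_{k>=0} (-1)^k t^(2k+1) / (2k+1)!, so substituting t = 8x, only odd powers of x are nonzero, with coefficient of x^(2k+1) equal to (-1)^k 8^(2k+1) / (2k+1)!.
Write 5 = 2*2 + 1, giving the coefficient (-1)^2 * 8^5 / 5! = 32768/120 = 4096/15.

4096/15


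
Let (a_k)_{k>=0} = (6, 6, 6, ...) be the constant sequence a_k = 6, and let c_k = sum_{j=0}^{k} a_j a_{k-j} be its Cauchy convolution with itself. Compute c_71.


Since a_j = 6 for all j >= 0, the convolution sum becomes
c_k = sum_{j=0}^{k} 6 * 6 = 36 * (k + 1).
Equivalently, the generating function of (a_k) is 6/(1 - x) and its square is 36/(1 - x)^2 = sum_{k>=0} 36(k + 1) x^k.
For k = 71: 36 * 72 = 2592.

2592


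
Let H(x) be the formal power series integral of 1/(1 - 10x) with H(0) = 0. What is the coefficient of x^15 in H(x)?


1/(1 - 10x) = sum_{k>=0} 10^k x^k. Integrating termwise with H(0) = 0:
H(x) = sum_{k>=0} 10^k x^(k+1) / (k+1) = sum_{m>=1} 10^(m-1) x^m / m.
For m = 15: 10^14/15 = 100000000000000/15 = 20000000000000/3.

20000000000000/3


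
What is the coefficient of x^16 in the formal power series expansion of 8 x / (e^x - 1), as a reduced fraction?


The exponential generating function for Bernoulli numbers is
x / (e^x - 1) = sum_{k>=0} B_k x^k / k!.
So the coefficient of x^16 in 8 x / (e^x - 1) is 8 B_16 / 16!.
Computing: B_16 = -3617/510, 16! = 20922789888000, giving
8 * -3617/510 / 20922789888000 = -3617/1333827855360000.

-3617/1333827855360000


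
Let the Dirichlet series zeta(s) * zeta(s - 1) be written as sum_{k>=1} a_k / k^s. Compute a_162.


Convolution gives a_k = sum_{d | k} d * 1 = sum_{d | k} d = sigma(k), the sum of positive divisors of k.
For k = 162, the divisors are 1, 2, 3, 6, 9, 18, 27, 54, 81, 162, so
sigma(162) = 1 + 2 + 3 + 6 + 9 + 18 + 27 + 54 + 81 + 162 = 363.

363


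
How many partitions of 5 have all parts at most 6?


Using the generating function (1-x)^(-1)(1-x^2)^(-1)...(1-x^6)^(-1),
the coefficient of x^5 counts these restricted partitions.
Result = 7

7


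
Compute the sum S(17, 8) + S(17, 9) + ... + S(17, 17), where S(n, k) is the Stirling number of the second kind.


By definition, S(n, k) counts partitions of an n-set into exactly k nonempty blocks.
Computing row n = 17 for k = 8..17:
S(17, k): 20415995028, 9528822303, 2758334150, 512060978, 62022324, 4910178, 249900, 7820, 136, 1
Sum = 33282402818.

33282402818


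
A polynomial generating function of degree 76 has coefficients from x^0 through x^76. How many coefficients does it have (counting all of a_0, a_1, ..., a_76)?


A polynomial of degree 76 takes the form a_0 + a_1 x + ... + a_76 x^76.
The number of coefficients is 76 + 1 = 77.

77


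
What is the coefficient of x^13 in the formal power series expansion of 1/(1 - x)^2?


The expansion 1/(1 - x)^r = sum_{k>=0} C(k + r - 1, r - 1) x^k follows from the multiset / negative-binomial theorem (or from repeated differentiation of the geometric series).
For r = 2 and k = 13:
C(14, 1) = 87178291200 / (1 * 6227020800) = 14.

14


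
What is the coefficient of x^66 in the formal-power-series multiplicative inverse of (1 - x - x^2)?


Let the inverse be f(x) = sum_{k>=0} a_k x^k. From f(x) * (1 - x - x^2) = 1 and matching coefficients:
 x^0: a_0 = 1.
 x^1: a_1 - a_0 = 0, so a_1 = 1.
 x^k (k >= 2): a_k - a_{k-1} - a_{k-2} = 0, i.e. a_k = a_{k-1} + a_{k-2}.
This is the Fibonacci-type recurrence shifted so that a_0 = a_1 = 1.
Iterating: a_0=1, a_1=1, a_2=2, a_3=3, a_4=5, a_5=8, a_6=13, a_7=21, a_8=34, a_9=55, ...
a_66 = 44945570212853.

44945570212853


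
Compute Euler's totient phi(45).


phi(n) counts integers in [1, n] coprime to n. Using the multiplicative formula phi(n) = n * prod_{p | n} (1 - 1/p):
45 = 3^2 * 5, so
phi(45) = 45 * (1 - 1/3) * (1 - 1/5) = 24.

24


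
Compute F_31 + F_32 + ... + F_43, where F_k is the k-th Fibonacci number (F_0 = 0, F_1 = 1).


Use the identity sum_{k=0}^{N} F_k = F_{N+2} - 1 (which follows from F_{k+2} - F_{k+1} = F_k). Then
sum_{k=31}^{43} F_k = (F_{45} - 1) - (F_{32} - 1) = F_{45} - F_{32}.
Computing: F_{45} = 1134903170, F_{32} = 2178309, so
Sum = 1134903170 - 2178309 = 1132724861.

1132724861


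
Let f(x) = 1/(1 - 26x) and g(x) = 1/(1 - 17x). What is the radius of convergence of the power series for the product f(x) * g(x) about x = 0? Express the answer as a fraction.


The radius of 1/(1 - 26x) is 1/26 (nearest singularity at x = 1/26), and the radius of 1/(1 - 17x) is 1/17.
The product f(x)*g(x) = 1/((1 - 26x)(1 - 17x)) has singularities at both 1/26 and 1/17, so its radius of convergence is the distance to the nearest one:
min(1/26, 1/17) = 1/26.

1/26


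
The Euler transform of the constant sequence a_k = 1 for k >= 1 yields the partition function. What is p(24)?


The Euler transform converts the sequence a_k = 1 into the number of integer partitions.
Using the recurrence or dynamic programming:
p(24) = 1575

1575


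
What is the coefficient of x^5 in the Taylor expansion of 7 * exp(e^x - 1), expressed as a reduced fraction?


exp(e^x - 1) = sum_{k>=0} Bell_k x^k / k!, where Bell_k is the k-th Bell number.
So the coefficient of x^5 is 7 * Bell_5 / 5!.
Computing: Bell_5 = 52 and 5! = 120, giving
7 * 52/120 = 91/30.

91/30


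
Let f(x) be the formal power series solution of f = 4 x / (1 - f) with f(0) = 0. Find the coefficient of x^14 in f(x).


Apply Lagrange inversion: f = 4 x * phi(f) with phi(t) = 1/(1 - t), so
[x^n] f = 4^n * (1/n) [t^(n-1)] phi(t)^n = 4^n * (1/n) [t^(n-1)] (1 - t)^(-n) = 4^n * (1/n) C(2n - 2, n - 1) = 4^n * C_{n-1}.
For n = 14: C_13 = C(26, 13) / 14 = 10400600/14 = 742900.
With the 4^14 = 268435456 factor, the coefficient is 268435456 * 742900 = 199420700262400.

199420700262400


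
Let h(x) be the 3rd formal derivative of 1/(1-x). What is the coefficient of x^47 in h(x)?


Differentiating 3 times: d^3/dx^3 [1/(1-x)] = 3!/(1-x)^4.
The expansion 1/(1-x)^4 = sum_{k>=0} C(k+3, 3) x^k, so the coefficient of x^n in 3!/(1-x)^4 is 3! * C(n+3, 3).
For n = 47: 6 * C(50, 3) = 6 * 19600 = 117600

117600


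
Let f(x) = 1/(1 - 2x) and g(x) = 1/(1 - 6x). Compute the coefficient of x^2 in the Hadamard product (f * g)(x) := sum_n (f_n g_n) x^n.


f has coefficients f_k = 2^k and g has coefficients g_k = 6^k, so the Hadamard product has coefficient (f*g)_k = 2^k * 6^k = 12^k.
For k = 2: 12^2 = 144.

144


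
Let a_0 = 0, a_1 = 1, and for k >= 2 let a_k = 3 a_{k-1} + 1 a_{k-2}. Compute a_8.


Iterating the recurrence forward:
a_0 = 0
a_1 = 1
a_2 = 3*1 + 1*0 = 3
a_3 = 3*3 + 1*1 = 10
a_4 = 3*10 + 1*3 = 33
a_5 = 3*33 + 1*10 = 109
a_6 = 3*109 + 1*33 = 360
a_7 = 3*360 + 1*109 = 1189
a_8 = 3*1189 + 1*360 = 3927
So a_8 = 3927.

3927


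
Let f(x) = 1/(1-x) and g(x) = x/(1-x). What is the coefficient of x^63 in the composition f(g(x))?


First simplify the composition: f(g(x)) = 1/(1 - x/(1-x)) = (1-x)/((1-x) - x) = (1-x)/(1-2x).
Now extract the coefficient. Write (1-x)/(1-2x) = 1/(1-2x) - x/(1-2x).
The coefficient of x^n in 1/(1-2x) is 2^n, and in x/(1-2x) is 2^(n-1) (for n >= 1).
So the coefficient of x^63 is 2^63 - 2^62 = 9223372036854775808 - 4611686018427387904 = 4611686018427387904.

4611686018427387904


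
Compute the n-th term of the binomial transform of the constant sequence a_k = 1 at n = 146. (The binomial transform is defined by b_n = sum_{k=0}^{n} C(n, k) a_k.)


With a_k = 1 for all k, b_n = sum_{k=0}^{n} C(n, k) = 2^n by the binomial theorem.
For n = 146: 2^146 = 89202980794122492566142873090593446023921664.

89202980794122492566142873090593446023921664


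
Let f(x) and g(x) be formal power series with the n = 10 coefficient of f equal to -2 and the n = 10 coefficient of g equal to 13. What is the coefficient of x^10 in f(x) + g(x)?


Addition of formal power series is termwise.
The coefficient of x^10 in f + g = -2 + 13
= 11

11


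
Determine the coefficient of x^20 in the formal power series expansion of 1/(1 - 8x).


The geometric series identity gives 1/(1 - c x) = sum_{k>=0} c^k x^k, so the coefficient of x^k is c^k.
Here c = 8 and k = 20.
Computing: 8^20 = 1152921504606846976

1152921504606846976


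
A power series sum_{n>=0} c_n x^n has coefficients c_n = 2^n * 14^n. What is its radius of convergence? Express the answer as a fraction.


By the root test (Cauchy-Hadamard), the radius is R = 1 / limsup_n |c_n|^(1/n).
Here |c_n|^(1/n) = (2^n * 14^n)^(1/n) = 2 * 14 = 28 for all n.
So R = 1/28 = 1/28.

1/28


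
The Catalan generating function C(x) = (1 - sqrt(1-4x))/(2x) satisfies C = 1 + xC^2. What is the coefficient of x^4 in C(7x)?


Substituting x -> 7x scales the n-th coefficient by 7^n, so [x^4] C(7x) = 7^4 * C_4.
C_4 = C(2*4, 4)/(5) = 70/5 = 14.
So 7^4 * 14 = 2401 * 14 = 33614.

33614


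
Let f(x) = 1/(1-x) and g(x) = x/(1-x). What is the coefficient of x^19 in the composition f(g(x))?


First simplify the composition: f(g(x)) = 1/(1 - x/(1-x)) = (1-x)/((1-x) - x) = (1-x)/(1-2x).
Now extract the coefficient. Write (1-x)/(1-2x) = 1/(1-2x) - x/(1-2x).
The coefficient of x^n in 1/(1-2x) is 2^n, and in x/(1-2x) is 2^(n-1) (for n >= 1).
So the coefficient of x^19 is 2^19 - 2^18 = 524288 - 262144 = 262144.

262144


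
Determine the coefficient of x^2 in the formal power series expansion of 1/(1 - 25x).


The geometric series identity gives 1/(1 - c x) = sum_{k>=0} c^k x^k, so the coefficient of x^k is c^k.
Here c = 25 and k = 2.
Computing: 25^2 = 625

625


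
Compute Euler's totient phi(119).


phi(n) counts integers in [1, n] coprime to n. Using the multiplicative formula phi(n) = n * prod_{p | n} (1 - 1/p):
119 = 7 * 17, so
phi(119) = 119 * (1 - 1/7) * (1 - 1/17) = 96.

96


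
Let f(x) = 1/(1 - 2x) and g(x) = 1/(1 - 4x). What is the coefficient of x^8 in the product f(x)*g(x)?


The coefficient of x^n in f*g is the Cauchy product: sum_{k=0}^{n} a^k * b^(n-k).
With a=2, b=4, n=8:
sum_{k=0}^{8} 2^k * 4^(8-k)
= 130816

130816


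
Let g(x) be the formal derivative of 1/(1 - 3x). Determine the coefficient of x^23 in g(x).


Differentiate termwise: d/dx sum_{k>=0} 3^k x^k = sum_{k>=1} k 3^k x^(k-1) = sum_{j>=0} (j+1) 3^(j+1) x^j.
Equivalently, d/dx [1/(1 - 3x)] = 3/(1 - 3x)^2.
For j = 23: 24 * 3^24 = 24 * 282429536481 = 6778308875544.

6778308875544


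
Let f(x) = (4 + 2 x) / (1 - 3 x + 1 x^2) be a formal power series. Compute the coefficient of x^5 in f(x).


Write f(x) = sum_{k>=0} a_k x^k. Multiplying both sides by 1 - 3 x + 1 x^2 gives
(1 - 3 x + 1 x^2) sum_{k>=0} a_k x^k = 4 + 2 x.
Matching coefficients:
 x^0: a_0 = 4
 x^1: a_1 - 3 a_0 = 2  =>  a_1 = 3*4 + 2 = 14
 x^k (k >= 2): a_k = 3 a_{k-1} - 1 a_{k-2}.
Iterating: a_2 = 38, a_3 = 100, a_4 = 262, a_5 = 686.
So the coefficient of x^5 is 686.

686


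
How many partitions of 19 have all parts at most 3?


Using the generating function (1-x)^(-1)(1-x^2)^(-1)(1-x^3)^(-1),
the coefficient of x^19 counts these restricted partitions.
Result = 40

40


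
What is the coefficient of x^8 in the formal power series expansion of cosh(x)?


The Maclaurin series is cosh(t) = sum_{m>=0} t^(2m) / (2m)!, so substituting t = x, only even powers of x are nonzero, with coefficient of x^(2m) equal to 1 / (2m)!.
For x^8 the coefficient is 1/8! = 1/40320 = 1/40320.

1/40320


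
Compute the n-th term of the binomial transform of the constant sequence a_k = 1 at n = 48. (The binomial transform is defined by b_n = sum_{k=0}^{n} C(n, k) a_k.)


With a_k = 1 for all k, b_n = sum_{k=0}^{n} C(n, k) = 2^n by the binomial theorem.
For n = 48: 2^48 = 281474976710656.

281474976710656


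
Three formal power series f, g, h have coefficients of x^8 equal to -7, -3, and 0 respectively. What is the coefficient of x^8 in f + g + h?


Series addition is componentwise:
-7 + -3 + 0
= -10

-10


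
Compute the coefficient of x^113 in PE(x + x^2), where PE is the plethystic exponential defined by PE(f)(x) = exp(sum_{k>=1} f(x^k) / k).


With f(x) = x + x^2, the exponent is sum_{k>=1} (x^k + x^(2k)) / k = -ln(1 - x) - ln(1 - x^2). Exponentiating:
PE(x + x^2) = 1 / ((1 - x)(1 - x^2)).
This is the generating function for partitions of n into parts of size 1 or 2. The number of 2's can be any j in 0..56, and the rest are 1's, so
[x^113] = floor(113/2) + 1 = 57.

57


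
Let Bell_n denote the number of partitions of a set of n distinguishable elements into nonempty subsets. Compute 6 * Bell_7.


Bell_7 can be computed from the Bell triangle or from Dobinski's identity Bell_n = (1/e) * sum_{k>=0} k^n / k!.
Computing Bell_7 = 877.
Then 6 * 877 = 5262.

5262


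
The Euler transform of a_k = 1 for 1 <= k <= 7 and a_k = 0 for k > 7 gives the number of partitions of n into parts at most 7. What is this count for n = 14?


Partitions of 14 into parts at most 7:
Using generating function (1-x)^(-1)(1-x^2)^(-1)...(1-x^7)^(-1),
the coefficient of x^14 = 105

105


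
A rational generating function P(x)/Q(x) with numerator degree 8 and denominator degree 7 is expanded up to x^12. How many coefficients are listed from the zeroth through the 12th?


Expanding up to x^12 gives the coefficients for x^0, x^1, ..., x^12.
That is 12 + 1 = 13 coefficients in total.

13


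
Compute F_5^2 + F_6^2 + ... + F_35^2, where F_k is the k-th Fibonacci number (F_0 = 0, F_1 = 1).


There is a standard identity sum_{k=0}^{N} F_k^2 = F_N * F_{N+1} (proved inductively from the telescoping relation F_k^2 = F_k F_{k+1} - F_{k-1} F_k). Then
sum_{k=5}^{35} F_k^2 = F_35 F_36 - F_4 F_5.
Computing: F_35 = 9227465, F_36 = 14930352, F_4 = 3, F_5 = 5.
Sum = 9227465 * 14930352 - 3 * 5 = 137769300517665.

137769300517665


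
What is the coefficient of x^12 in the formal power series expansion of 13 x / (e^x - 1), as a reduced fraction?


The exponential generating function for Bernoulli numbers is
x / (e^x - 1) = sum_{k>=0} B_k x^k / k!.
So the coefficient of x^12 in 13 x / (e^x - 1) is 13 B_12 / 12!.
Computing: B_12 = -691/2730, 12! = 479001600, giving
13 * -691/2730 / 479001600 = -691/100590336000.

-691/100590336000


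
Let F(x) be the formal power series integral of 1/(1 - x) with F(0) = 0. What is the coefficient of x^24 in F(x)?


1/(1 - x) = sum_{k>=0} x^k. Integrating termwise and using F(0) = 0 gives
F(x) = sum_{k>=0} x^(k+1) / (k+1) = sum_{m>=1} x^m / m = -ln(1 - x).
So the coefficient of x^24 is 1/24 = 1/24.

1/24


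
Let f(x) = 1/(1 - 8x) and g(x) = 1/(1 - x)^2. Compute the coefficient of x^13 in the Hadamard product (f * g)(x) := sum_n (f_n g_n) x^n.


f has coefficients f_k = 8^k. For g = 1/(1 - x)^2 the coefficient is g_k = C(k + 1, 1) = k + 1. The Hadamard coefficient is (f * g)_k = 8^k * (k + 1).
For k = 13: 8^13 * 14 = 549755813888 * 14 = 7696581394432.

7696581394432


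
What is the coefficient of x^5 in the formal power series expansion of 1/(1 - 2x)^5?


The general identity 1/(1 - c x)^r = sum_{k>=0} c^k C(k + r - 1, r - 1) x^k follows by substituting y = c x into 1/(1 - y)^r = sum_{k>=0} C(k + r - 1, r - 1) y^k.
For c = 2, r = 5, k = 5:
2^5 * C(9, 4) = 32 * 126 = 4032.

4032


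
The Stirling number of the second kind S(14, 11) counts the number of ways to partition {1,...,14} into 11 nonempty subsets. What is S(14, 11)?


Using the explicit formula S(n,k) = (1/k!) sum_{j=0}^{k} (-1)^(k-j) C(k,j) j^n:
S(14, 11) = 66066
Equivalently, S(n,k) is n! times the coefficient of x^n in the EGF (e^x - 1)^k / k!.

66066


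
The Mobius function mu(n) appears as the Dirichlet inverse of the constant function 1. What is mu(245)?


245 has a squared prime factor, so mu(245) = 0.
Factorization reveals a repeated prime.

0


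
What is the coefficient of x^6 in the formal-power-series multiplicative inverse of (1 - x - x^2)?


Let the inverse be f(x) = sum_{k>=0} a_k x^k. From f(x) * (1 - x - x^2) = 1 and matching coefficients:
 x^0: a_0 = 1.
 x^1: a_1 - a_0 = 0, so a_1 = 1.
 x^k (k >= 2): a_k - a_{k-1} - a_{k-2} = 0, i.e. a_k = a_{k-1} + a_{k-2}.
This is the Fibonacci-type recurrence shifted so that a_0 = a_1 = 1.
Iterating: a_0=1, a_1=1, a_2=2, a_3=3, a_4=5, a_5=8, a_6=13
a_6 = 13.

13


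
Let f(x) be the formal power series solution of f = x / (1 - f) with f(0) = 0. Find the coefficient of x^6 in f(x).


Apply Lagrange inversion: f = x * phi(f) with phi(t) = 1/(1 - t), so
[x^n] f = (1/n) [t^(n-1)] phi(t)^n = (1/n) [t^(n-1)] (1 - t)^(-n) = (1/n) C(2n - 2, n - 1) = C_{n-1}.
For n = 6: C_5 = C(10, 5) / 6 = 252/6 = 42 = 42.

42


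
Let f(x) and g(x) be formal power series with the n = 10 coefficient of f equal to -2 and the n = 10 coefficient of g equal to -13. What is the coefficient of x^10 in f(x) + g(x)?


Addition of formal power series is termwise.
The coefficient of x^10 in f + g = -2 + -13
= -15

-15


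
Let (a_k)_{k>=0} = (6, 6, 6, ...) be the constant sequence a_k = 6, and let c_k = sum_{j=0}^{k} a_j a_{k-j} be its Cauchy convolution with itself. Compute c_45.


Since a_j = 6 for all j >= 0, the convolution sum becomes
c_k = sum_{j=0}^{k} 6 * 6 = 36 * (k + 1).
Equivalently, the generating function of (a_k) is 6/(1 - x) and its square is 36/(1 - x)^2 = sum_{k>=0} 36(k + 1) x^k.
For k = 45: 36 * 46 = 1656.

1656


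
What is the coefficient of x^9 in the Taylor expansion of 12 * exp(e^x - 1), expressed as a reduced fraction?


exp(e^x - 1) = sum_{k>=0} Bell_k x^k / k!, where Bell_k is the k-th Bell number.
So the coefficient of x^9 is 12 * Bell_9 / 9!.
Computing: Bell_9 = 21147 and 9! = 362880, giving
12 * 21147/362880 = 1007/1440.

1007/1440


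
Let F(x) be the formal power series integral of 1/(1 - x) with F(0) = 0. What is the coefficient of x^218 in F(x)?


1/(1 - x) = sum_{k>=0} x^k. Integrating termwise and using F(0) = 0 gives
F(x) = sum_{k>=0} x^(k+1) / (k+1) = sum_{m>=1} x^m / m = -ln(1 - x).
So the coefficient of x^218 is 1/218 = 1/218.

1/218


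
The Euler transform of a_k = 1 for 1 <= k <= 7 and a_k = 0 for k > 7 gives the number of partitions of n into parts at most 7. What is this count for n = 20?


Partitions of 20 into parts at most 7:
Using generating function (1-x)^(-1)(1-x^2)^(-1)...(1-x^7)^(-1),
the coefficient of x^20 = 364

364


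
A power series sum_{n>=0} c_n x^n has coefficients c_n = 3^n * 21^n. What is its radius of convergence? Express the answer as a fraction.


By the root test (Cauchy-Hadamard), the radius is R = 1 / limsup_n |c_n|^(1/n).
Here |c_n|^(1/n) = (3^n * 21^n)^(1/n) = 3 * 21 = 63 for all n.
So R = 1/63 = 1/63.

1/63


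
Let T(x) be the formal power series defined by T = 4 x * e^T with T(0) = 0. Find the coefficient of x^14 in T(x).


Apply the Lagrange inversion formula: if T = 4 x * phi(T) with phi(t) = e^t, then
[x^n] T = 4^n * (1/n) [t^(n-1)] phi(t)^n = 4^n * (1/n) [t^(n-1)] e^(n t) = 4^n * (1/n) * n^(n-1) / (n-1)! = 4^n * n^(n-1) / n!.
When c = 1 this is the Cayley count of rooted labeled trees on n vertices, divided by n!.
For n = 14: 4^14 * 14^13 / 14! = 268435456 * 793714773254144/87178291200 = 2123138423672799232/868725.

2123138423672799232/868725


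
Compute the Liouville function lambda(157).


The Liouville function is lambda(k) = (-1)^Omega(k), where Omega(k) counts the prime factors of k with multiplicity.
Factoring: 157 = 157, so Omega(157) = 1.
lambda(157) = (-1)^1 = -1.

-1


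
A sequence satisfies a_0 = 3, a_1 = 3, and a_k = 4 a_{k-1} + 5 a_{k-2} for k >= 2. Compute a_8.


The characteristic equation is t^2 - 4 t - 5 = 0, with roots r_1 = 5 and r_2 = -1 (so c_1 = r_1 + r_2, c_2 = -r_1 r_2 as required).
One can use the closed form a_n = A r_1^n + B r_2^n, but direct iteration is more reliable:
a_0 = 3, a_1 = 3, a_2 = 27, a_3 = 123, a_4 = 627, a_5 = 3123, a_6 = 15627, a_7 = 78123, a_8 = 390627.
So a_8 = 390627.

390627


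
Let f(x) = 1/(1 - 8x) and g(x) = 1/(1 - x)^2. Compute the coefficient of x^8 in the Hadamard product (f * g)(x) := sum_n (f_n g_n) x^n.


f has coefficients f_k = 8^k. For g = 1/(1 - x)^2 the coefficient is g_k = C(k + 1, 1) = k + 1. The Hadamard coefficient is (f * g)_k = 8^k * (k + 1).
For k = 8: 8^8 * 9 = 16777216 * 9 = 150994944.

150994944


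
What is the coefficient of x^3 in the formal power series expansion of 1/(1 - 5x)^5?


The general identity 1/(1 - c x)^r = sum_{k>=0} c^k C(k + r - 1, r - 1) x^k follows by substituting y = c x into 1/(1 - y)^r = sum_{k>=0} C(k + r - 1, r - 1) y^k.
For c = 5, r = 5, k = 3:
5^3 * C(7, 4) = 125 * 35 = 4375.

4375


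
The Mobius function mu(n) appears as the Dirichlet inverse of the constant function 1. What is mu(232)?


232 has a squared prime factor, so mu(232) = 0.
Factorization reveals a repeated prime.

0


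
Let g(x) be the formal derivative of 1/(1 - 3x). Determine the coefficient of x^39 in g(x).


Differentiate termwise: d/dx sum_{k>=0} 3^k x^k = sum_{k>=1} k 3^k x^(k-1) = sum_{j>=0} (j+1) 3^(j+1) x^j.
Equivalently, d/dx [1/(1 - 3x)] = 3/(1 - 3x)^2.
For j = 39: 40 * 3^40 = 40 * 12157665459056928801 = 486306618362277152040.

486306618362277152040


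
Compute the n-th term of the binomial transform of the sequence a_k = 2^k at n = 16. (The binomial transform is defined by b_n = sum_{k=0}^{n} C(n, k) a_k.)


With a_k = 2^k, b_n = sum_{k=0}^{n} C(n, k) 2^k = (1 + 2)^n by the binomial theorem.
For n = 16: (1 + 2)^16 = 3^16 = 43046721.

43046721


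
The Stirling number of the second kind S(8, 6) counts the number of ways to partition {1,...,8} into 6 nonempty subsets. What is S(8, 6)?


Using the explicit formula S(n,k) = (1/k!) sum_{j=0}^{k} (-1)^(k-j) C(k,j) j^n:
S(8, 6) = 266
Equivalently, S(n,k) is n! times the coefficient of x^n in the EGF (e^x - 1)^k / k!.

266


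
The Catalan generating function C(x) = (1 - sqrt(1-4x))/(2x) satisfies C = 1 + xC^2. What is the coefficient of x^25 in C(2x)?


Substituting x -> 2x scales the n-th coefficient by 2^n, so [x^25] C(2x) = 2^25 * C_25.
C_25 = C(2*25, 25)/(26) = 126410606437752/26 = 4861946401452.
So 2^25 * 4861946401452 = 33554432 * 4861946401452 = 163139849915165835264.

163139849915165835264


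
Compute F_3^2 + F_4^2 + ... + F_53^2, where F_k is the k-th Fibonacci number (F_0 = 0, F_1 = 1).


There is a standard identity sum_{k=0}^{N} F_k^2 = F_N * F_{N+1} (proved inductively from the telescoping relation F_k^2 = F_k F_{k+1} - F_{k-1} F_k). Then
sum_{k=3}^{53} F_k^2 = F_53 F_54 - F_2 F_3.
Computing: F_53 = 53316291173, F_54 = 86267571272, F_2 = 1, F_3 = 2.
Sum = 53316291173 * 86267571272 - 1 * 2 = 4599466948725481982054.

4599466948725481982054


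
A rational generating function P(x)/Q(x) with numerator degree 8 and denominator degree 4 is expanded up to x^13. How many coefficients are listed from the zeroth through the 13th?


Expanding up to x^13 gives the coefficients for x^0, x^1, ..., x^13.
That is 13 + 1 = 14 coefficients in total.

14


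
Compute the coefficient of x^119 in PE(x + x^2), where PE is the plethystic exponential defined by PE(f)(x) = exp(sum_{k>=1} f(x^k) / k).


With f(x) = x + x^2, the exponent is sum_{k>=1} (x^k + x^(2k)) / k = -ln(1 - x) - ln(1 - x^2). Exponentiating:
PE(x + x^2) = 1 / ((1 - x)(1 - x^2)).
This is the generating function for partitions of n into parts of size 1 or 2. The number of 2's can be any j in 0..59, and the rest are 1's, so
[x^119] = floor(119/2) + 1 = 60.

60
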